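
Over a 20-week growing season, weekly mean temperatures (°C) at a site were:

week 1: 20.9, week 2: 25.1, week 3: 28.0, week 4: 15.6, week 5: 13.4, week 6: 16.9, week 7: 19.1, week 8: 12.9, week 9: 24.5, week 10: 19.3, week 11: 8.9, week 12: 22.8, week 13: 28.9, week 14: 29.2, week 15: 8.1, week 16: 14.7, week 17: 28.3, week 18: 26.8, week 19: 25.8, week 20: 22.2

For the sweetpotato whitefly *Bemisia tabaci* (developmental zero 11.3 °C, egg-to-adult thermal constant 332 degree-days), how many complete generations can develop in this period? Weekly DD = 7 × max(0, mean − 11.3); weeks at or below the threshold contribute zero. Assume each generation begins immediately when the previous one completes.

4 generations

Weekly DD (7 × max(0, T̄ − 11.3)): 67.2, 96.6, 116.9, 30.1, 14.7, 39.2, 54.6, 11.2, 92.4, 56.0, 0.0, 80.5, 123.2, 125.3, 0.0, 23.8, 119.0, 108.5, 101.5, 76.3.
Season total = 1337.0 DD.
Complete generations = ⌊1337.0 / 332⌋ = 4.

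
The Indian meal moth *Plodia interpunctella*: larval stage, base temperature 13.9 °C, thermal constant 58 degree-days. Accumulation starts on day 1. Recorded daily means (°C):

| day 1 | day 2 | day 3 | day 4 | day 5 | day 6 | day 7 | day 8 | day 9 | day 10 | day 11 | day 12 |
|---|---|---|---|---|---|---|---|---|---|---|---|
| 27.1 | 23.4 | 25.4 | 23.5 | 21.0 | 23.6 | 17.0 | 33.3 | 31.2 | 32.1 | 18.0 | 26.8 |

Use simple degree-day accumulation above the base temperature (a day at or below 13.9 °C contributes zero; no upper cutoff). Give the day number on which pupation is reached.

day 6

Daily DD above 13.9 °C: 13.2, 9.5, 11.5, 9.6, 7.1, 9.7, 3.1, 19.4, 17.3, 18.2, 4.1, 12.9.
Cumulative: 13.2, 22.7, 34.2, 43.8, 50.9, 60.6, 63.7, 83.1, 100.4, 118.6, 122.7, 135.6.
The total first reaches 58 DD on day 6.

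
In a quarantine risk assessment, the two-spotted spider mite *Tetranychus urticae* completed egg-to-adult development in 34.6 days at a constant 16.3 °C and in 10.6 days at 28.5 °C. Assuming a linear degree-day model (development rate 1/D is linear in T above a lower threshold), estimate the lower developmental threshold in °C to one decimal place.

Equal thermal constants: D₁(T₁ − T_b) = D₂(T₂ − T_b).
34.6·(16.3 − T_b) = 10.6·(28.5 − T_b)
T_b = (34.6·16.3 − 10.6·28.5) / (34.6 − 10.6) = 261.88 / 24.0 = 10.912 °C ≈ 10.9 °C.

10.9 °C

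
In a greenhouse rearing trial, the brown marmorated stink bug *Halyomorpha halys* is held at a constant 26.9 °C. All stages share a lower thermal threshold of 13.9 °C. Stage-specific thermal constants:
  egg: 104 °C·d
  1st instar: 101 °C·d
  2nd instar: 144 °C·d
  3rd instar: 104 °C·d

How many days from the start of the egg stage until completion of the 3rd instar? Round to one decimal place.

34.8 days

Daily accumulation at 26.9 °C = 26.9 − 13.9 = 13.0 DD/day.
Total K = 104 + 101 + 144 + 104 = 453 DD.
Total duration = 453 / 13.0 = 34.846 ≈ 34.8 days.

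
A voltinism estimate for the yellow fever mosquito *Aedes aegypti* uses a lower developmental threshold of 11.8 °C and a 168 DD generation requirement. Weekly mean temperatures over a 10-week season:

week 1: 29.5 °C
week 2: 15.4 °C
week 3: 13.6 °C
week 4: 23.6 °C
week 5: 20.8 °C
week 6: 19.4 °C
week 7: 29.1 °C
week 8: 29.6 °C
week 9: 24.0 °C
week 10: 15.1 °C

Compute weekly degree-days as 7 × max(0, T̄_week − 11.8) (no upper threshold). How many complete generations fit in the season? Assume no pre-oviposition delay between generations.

4 generations

Weekly DD (7 × max(0, T̄ − 11.8)): 123.9, 25.2, 12.6, 82.6, 63.0, 53.2, 121.1, 124.6, 85.4, 23.1.
Season total = 714.7 DD.
Complete generations = ⌊714.7 / 168⌋ = 4.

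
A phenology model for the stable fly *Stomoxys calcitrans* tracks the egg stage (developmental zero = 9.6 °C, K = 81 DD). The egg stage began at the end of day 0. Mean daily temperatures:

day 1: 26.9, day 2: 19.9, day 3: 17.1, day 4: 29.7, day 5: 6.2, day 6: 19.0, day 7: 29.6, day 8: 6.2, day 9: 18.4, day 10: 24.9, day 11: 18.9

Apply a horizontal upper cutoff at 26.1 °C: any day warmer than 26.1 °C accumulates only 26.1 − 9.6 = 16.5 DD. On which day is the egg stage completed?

day 9

Daily DD above 9.6 °C (capped at 16.5): 16.5, 10.3, 7.5, 16.5, 0.0, 9.4, 16.5, 0.0, 8.8, 15.3, 9.3.
Cumulative: 16.5, 26.8, 34.3, 50.8, 50.8, 60.2, 76.7, 76.7, 85.5, 100.8, 110.1.
The total first reaches 81 DD on day 9.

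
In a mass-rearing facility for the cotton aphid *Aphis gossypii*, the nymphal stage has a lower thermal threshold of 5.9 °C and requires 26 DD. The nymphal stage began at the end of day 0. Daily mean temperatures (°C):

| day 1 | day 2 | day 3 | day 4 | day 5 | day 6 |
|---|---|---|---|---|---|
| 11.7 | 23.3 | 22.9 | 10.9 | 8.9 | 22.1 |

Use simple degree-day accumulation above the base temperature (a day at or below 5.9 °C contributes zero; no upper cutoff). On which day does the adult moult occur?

day 3

Daily DD above 5.9 °C: 5.8, 17.4, 17.0, 5.0, 3.0, 16.2.
Cumulative: 5.8, 23.2, 40.2, 45.2, 48.2, 64.4.
The total first reaches 26 DD on day 3.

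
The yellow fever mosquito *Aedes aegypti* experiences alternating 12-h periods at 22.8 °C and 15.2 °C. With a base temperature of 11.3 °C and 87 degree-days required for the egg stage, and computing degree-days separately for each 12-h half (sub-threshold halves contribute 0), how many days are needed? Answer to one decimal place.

11.3 days

Day half: max(0, 22.8 − 11.3) × 0.5 = 11.5 × 0.5 = 5.75 DD.
Night half: max(0, 15.2 − 11.3) × 0.5 = 3.9 × 0.5 = 1.95 DD.
Per 24 h: 7.70 DD/day.
Duration = 87 / 7.70 = 11.299 ≈ 11.3 days.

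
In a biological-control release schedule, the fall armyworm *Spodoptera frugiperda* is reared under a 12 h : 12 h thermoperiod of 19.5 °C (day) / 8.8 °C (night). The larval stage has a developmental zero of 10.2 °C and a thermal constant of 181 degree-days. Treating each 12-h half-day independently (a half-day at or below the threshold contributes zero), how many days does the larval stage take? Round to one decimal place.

38.9 days

Day half: max(0, 19.5 − 10.2) × 0.5 = 9.3 × 0.5 = 4.65 DD.
Night half: max(0, 8.8 − 10.2) × 0.5 = 0.0 × 0.5 = 0.00 DD.
Per 24 h: 4.65 DD/day.
Duration = 181 / 4.65 = 38.925 ≈ 38.9 days.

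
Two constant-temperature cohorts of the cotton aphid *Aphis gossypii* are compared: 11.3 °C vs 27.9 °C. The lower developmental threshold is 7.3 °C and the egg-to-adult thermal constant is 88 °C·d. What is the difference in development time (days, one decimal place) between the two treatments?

At 11.3 °C: 88 / (11.3 − 7.3) = 88 / 4.0 = 22.000 d.
At 27.9 °C: 88 / (27.9 − 7.3) = 88 / 20.6 = 4.272 d.
Difference = |22.000 − 4.272| = 17.728 ≈ 17.7 days.

17.7 days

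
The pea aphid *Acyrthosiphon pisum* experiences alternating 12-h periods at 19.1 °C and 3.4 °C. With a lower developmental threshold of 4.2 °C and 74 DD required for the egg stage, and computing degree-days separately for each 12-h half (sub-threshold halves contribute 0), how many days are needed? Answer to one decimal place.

Day half: max(0, 19.1 − 4.2) × 0.5 = 14.9 × 0.5 = 7.45 DD.
Night half: max(0, 3.4 − 4.2) × 0.5 = 0.0 × 0.5 = 0.00 DD.
Per 24 h: 7.45 DD/day.
Duration = 74 / 7.45 = 9.933 ≈ 9.9 days.

9.9 days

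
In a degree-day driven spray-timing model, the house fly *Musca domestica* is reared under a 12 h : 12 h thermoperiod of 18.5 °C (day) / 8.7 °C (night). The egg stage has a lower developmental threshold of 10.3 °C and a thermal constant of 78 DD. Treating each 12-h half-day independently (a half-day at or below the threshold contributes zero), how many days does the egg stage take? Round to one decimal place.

Day half: max(0, 18.5 − 10.3) × 0.5 = 8.2 × 0.5 = 4.10 DD.
Night half: max(0, 8.7 − 10.3) × 0.5 = 0.0 × 0.5 = 0.00 DD.
Per 24 h: 4.10 DD/day.
Duration = 78 / 4.10 = 19.024 ≈ 19.0 days.

19.0 days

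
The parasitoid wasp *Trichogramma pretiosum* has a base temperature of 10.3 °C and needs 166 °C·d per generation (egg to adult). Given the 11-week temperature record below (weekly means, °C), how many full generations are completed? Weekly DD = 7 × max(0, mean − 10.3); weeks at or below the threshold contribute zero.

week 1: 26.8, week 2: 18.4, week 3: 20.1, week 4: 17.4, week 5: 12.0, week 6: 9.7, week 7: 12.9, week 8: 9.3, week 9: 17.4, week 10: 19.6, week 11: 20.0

Weekly DD (7 × max(0, T̄ − 10.3)): 115.5, 56.7, 68.6, 49.7, 11.9, 0.0, 18.2, 0.0, 49.7, 65.1, 67.9.
Season total = 503.3 DD.
Complete generations = ⌊503.3 / 166⌋ = 3.

3 generations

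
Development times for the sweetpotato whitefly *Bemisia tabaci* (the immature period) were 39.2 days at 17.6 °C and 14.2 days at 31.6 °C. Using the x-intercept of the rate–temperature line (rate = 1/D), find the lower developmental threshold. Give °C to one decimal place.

Linear rate model ⇒ the product D·(T − T_b) is constant across temperatures.
39.2·(17.6 − T_b) = 14.2·(31.6 − T_b)
T_b = (39.2·17.6 − 14.2·31.6) / (39.2 − 14.2) = 241.20 / 25.0 = 9.648 °C ≈ 9.6 °C.

9.6 °C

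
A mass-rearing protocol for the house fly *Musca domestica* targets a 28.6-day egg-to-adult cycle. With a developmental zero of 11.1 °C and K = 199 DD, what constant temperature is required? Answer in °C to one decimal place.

Required daily accumulation = 199 / 28.6 = 6.958 DD/day.
T = T_base + 6.958 = 11.1 + 6.958 = 18.058 ≈ 18.1 °C.

18.1 °C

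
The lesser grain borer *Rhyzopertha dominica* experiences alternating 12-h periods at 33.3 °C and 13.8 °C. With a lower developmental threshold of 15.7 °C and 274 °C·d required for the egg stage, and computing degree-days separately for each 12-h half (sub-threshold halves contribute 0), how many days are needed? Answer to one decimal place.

Day half: max(0, 33.3 − 15.7) × 0.5 = 17.6 × 0.5 = 8.80 DD.
Night half: max(0, 13.8 − 15.7) × 0.5 = 0.0 × 0.5 = 0.00 DD.
Per 24 h: 8.80 DD/day.
Duration = 274 / 8.80 = 31.136 ≈ 31.1 days.

31.1 days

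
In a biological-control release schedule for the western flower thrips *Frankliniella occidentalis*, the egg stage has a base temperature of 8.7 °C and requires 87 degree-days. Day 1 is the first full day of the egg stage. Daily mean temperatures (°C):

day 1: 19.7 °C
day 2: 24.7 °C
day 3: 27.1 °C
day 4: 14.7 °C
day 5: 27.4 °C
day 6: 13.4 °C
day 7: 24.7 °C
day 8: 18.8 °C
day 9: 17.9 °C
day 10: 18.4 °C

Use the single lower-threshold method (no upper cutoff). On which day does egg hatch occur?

Daily DD above 8.7 °C: 11.0, 16.0, 18.4, 6.0, 18.7, 4.7, 16.0, 10.1, 9.2, 9.7.
Cumulative: 11.0, 27.0, 45.4, 51.4, 70.1, 74.8, 90.8, 100.9, 110.1, 119.8.
The total first reaches 87 DD on day 7.

day 7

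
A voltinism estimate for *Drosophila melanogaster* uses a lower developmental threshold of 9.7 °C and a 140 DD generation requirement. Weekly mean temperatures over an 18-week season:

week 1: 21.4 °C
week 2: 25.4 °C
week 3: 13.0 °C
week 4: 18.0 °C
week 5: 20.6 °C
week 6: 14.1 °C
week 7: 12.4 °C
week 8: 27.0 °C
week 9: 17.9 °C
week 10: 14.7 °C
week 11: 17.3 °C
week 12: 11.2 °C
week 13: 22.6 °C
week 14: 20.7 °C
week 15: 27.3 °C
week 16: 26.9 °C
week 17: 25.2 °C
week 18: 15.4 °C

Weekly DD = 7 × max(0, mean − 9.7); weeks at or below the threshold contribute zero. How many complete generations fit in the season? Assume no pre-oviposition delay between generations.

8 generations

Weekly DD (7 × max(0, T̄ − 9.7)): 81.9, 109.9, 23.1, 58.1, 76.3, 30.8, 18.9, 121.1, 57.4, 35.0, 53.2, 10.5, 90.3, 77.0, 123.2, 120.4, 108.5, 39.9.
Season total = 1235.5 DD.
Complete generations = ⌊1235.5 / 140⌋ = 8.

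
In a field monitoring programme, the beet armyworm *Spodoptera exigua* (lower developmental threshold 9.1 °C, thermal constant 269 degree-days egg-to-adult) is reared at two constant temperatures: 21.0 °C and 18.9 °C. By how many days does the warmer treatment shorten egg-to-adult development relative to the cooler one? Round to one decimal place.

4.8 days

At 21.0 °C: 269 / (21.0 − 9.1) = 269 / 11.9 = 22.605 d.
At 18.9 °C: 269 / (18.9 − 9.1) = 269 / 9.8 = 27.449 d.
Difference = |22.605 − 27.449| = 4.844 ≈ 4.8 days.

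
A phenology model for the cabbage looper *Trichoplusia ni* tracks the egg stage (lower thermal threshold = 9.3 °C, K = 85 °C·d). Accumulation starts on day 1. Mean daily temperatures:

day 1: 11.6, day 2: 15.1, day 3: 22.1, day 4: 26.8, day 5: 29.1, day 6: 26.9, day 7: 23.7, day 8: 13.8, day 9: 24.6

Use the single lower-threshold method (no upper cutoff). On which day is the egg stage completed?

day 7

Daily DD above 9.3 °C: 2.3, 5.8, 12.8, 17.5, 19.8, 17.6, 14.4, 4.5, 15.3.
Cumulative: 2.3, 8.1, 20.9, 38.4, 58.2, 75.8, 90.2, 94.7, 110.0.
The total first reaches 85 DD on day 7.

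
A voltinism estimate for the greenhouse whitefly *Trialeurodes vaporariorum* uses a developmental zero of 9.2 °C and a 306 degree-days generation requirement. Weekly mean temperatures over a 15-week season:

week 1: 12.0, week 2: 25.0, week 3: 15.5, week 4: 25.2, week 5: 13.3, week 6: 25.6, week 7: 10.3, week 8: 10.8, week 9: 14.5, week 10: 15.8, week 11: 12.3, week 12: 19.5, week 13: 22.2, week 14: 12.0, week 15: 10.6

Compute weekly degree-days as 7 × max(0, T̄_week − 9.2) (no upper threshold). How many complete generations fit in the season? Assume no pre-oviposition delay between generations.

2 generations

Weekly DD (7 × max(0, T̄ − 9.2)): 19.6, 110.6, 44.1, 112.0, 28.7, 114.8, 7.7, 11.2, 37.1, 46.2, 21.7, 72.1, 91.0, 19.6, 9.8.
Season total = 746.2 DD.
Complete generations = ⌊746.2 / 306⌋ = 2.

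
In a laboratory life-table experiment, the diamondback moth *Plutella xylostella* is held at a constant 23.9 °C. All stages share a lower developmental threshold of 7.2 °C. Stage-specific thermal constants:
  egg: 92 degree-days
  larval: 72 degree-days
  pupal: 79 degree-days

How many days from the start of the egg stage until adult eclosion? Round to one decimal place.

Daily accumulation at 23.9 °C = 23.9 − 7.2 = 16.7 DD/day.
Total K = 92 + 72 + 79 = 243 DD.
Total duration = 243 / 16.7 = 14.551 ≈ 14.6 days.

14.6 days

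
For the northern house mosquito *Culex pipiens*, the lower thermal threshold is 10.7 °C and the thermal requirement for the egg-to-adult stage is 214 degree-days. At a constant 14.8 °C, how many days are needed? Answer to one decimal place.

Daily accumulation = 14.8 − 10.7 = 4.1 DD/day.
Duration = 214 / 4.1 = 52.195 ≈ 52.2 days.

52.2 days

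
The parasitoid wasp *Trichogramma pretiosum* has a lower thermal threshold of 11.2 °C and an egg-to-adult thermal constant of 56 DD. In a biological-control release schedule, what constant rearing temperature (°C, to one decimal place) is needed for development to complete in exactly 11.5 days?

Required daily accumulation = 56 / 11.5 = 4.870 DD/day.
T = T_base + 4.870 = 11.2 + 4.870 = 16.070 ≈ 16.1 °C.

16.1 °C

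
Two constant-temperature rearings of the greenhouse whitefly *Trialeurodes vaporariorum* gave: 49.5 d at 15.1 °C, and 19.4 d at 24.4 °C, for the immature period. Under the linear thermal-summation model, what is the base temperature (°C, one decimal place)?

Equal thermal constants: D₁(T₁ − T_b) = D₂(T₂ − T_b).
49.5·(15.1 − T_b) = 19.4·(24.4 − T_b)
T_b = (49.5·15.1 − 19.4·24.4) / (49.5 − 19.4) = 274.09 / 30.1 = 9.106 °C ≈ 9.1 °C.

9.1 °C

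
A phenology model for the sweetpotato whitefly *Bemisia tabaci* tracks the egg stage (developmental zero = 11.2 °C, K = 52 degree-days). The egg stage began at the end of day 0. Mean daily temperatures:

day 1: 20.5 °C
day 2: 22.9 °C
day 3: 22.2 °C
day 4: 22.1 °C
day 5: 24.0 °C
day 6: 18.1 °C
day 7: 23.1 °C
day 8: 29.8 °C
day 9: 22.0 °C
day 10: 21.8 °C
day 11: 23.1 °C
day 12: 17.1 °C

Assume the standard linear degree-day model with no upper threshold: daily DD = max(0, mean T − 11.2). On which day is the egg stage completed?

day 5

Daily DD above 11.2 °C: 9.3, 11.7, 11.0, 10.9, 12.8, 6.9, 11.9, 18.6, 10.8, 10.6, 11.9, 5.9.
Cumulative: 9.3, 21.0, 32.0, 42.9, 55.7, 62.6, 74.5, 93.1, 103.9, 114.5, 126.4, 132.3.
The total first reaches 52 DD on day 5.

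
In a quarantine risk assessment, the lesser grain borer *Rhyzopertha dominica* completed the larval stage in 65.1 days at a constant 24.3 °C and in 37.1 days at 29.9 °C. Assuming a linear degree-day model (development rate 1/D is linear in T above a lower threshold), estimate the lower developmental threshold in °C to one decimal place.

16.9 °C

Equal thermal constants: D₁(T₁ − T_b) = D₂(T₂ − T_b).
65.1·(24.3 − T_b) = 37.1·(29.9 − T_b)
T_b = (65.1·24.3 − 37.1·29.9) / (65.1 − 37.1) = 472.64 / 28.0 = 16.880 °C ≈ 16.9 °C.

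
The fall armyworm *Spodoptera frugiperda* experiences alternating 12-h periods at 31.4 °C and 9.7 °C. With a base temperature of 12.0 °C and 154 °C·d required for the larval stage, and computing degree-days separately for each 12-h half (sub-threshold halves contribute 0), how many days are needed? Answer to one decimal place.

15.9 days

Day half: max(0, 31.4 − 12.0) × 0.5 = 19.4 × 0.5 = 9.70 DD.
Night half: max(0, 9.7 − 12.0) × 0.5 = 0.0 × 0.5 = 0.00 DD.
Per 24 h: 9.70 DD/day.
Duration = 154 / 9.70 = 15.876 ≈ 15.9 days.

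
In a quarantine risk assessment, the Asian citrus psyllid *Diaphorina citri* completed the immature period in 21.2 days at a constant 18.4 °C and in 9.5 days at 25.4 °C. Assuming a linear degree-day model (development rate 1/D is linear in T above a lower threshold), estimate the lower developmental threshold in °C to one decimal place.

12.7 °C

Linear rate model ⇒ the product D·(T − T_b) is constant across temperatures.
21.2·(18.4 − T_b) = 9.5·(25.4 − T_b)
T_b = (21.2·18.4 − 9.5·25.4) / (21.2 − 9.5) = 148.78 / 11.7 = 12.716 °C ≈ 12.7 °C.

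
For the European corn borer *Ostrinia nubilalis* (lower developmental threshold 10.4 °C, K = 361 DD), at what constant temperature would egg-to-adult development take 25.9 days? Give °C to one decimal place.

24.3 °C

Required daily accumulation = 361 / 25.9 = 13.938 DD/day.
T = T_base + 13.938 = 10.4 + 13.938 = 24.338 ≈ 24.3 °C.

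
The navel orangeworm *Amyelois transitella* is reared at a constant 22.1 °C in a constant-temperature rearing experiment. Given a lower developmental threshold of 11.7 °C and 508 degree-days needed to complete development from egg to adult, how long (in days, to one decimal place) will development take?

48.8 days

Daily accumulation = 22.1 − 11.7 = 10.4 DD/day.
Duration = 508 / 10.4 = 48.846 ≈ 48.8 days.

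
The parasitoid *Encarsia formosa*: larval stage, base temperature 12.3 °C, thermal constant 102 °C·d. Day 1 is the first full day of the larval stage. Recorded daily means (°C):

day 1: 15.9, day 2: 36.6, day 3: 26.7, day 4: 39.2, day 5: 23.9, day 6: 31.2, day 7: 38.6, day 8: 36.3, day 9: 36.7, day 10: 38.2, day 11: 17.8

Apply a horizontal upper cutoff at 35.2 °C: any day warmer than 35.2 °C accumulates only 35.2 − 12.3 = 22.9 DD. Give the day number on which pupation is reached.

day 7

Daily DD above 12.3 °C (capped at 22.9): 3.6, 22.9, 14.4, 22.9, 11.6, 18.9, 22.9, 22.9, 22.9, 22.9, 5.5.
Cumulative: 3.6, 26.5, 40.9, 63.8, 75.4, 94.3, 117.2, 140.1, 163.0, 185.9, 191.4.
The total first reaches 102 DD on day 7.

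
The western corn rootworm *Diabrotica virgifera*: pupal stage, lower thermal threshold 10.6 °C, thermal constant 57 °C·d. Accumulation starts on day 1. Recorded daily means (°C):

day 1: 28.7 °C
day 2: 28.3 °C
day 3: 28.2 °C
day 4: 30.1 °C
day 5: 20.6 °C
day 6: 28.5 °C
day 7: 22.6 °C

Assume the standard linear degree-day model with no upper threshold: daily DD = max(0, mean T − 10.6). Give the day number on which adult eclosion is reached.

Daily DD above 10.6 °C: 18.1, 17.7, 17.6, 19.5, 10.0, 17.9, 12.0.
Cumulative: 18.1, 35.8, 53.4, 72.9, 82.9, 100.8, 112.8.
The total first reaches 57 DD on day 4.

day 4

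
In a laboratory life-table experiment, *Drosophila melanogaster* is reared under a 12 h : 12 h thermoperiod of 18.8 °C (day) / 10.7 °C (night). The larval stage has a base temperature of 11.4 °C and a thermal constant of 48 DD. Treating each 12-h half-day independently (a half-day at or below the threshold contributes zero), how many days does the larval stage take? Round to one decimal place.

Day half: max(0, 18.8 − 11.4) × 0.5 = 7.4 × 0.5 = 3.70 DD.
Night half: max(0, 10.7 − 11.4) × 0.5 = 0.0 × 0.5 = 0.00 DD.
Per 24 h: 3.70 DD/day.
Duration = 48 / 3.70 = 12.973 ≈ 13.0 days.

13.0 days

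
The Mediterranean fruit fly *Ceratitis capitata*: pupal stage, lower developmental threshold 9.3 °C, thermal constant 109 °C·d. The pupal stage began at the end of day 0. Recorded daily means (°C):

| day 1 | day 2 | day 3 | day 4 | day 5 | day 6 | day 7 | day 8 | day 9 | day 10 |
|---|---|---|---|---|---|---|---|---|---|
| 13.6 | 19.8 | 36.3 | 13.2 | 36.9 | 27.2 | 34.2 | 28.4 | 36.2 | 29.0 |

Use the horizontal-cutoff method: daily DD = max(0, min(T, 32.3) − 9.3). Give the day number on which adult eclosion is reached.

day 8

Daily DD above 9.3 °C (capped at 23.0): 4.3, 10.5, 23.0, 3.9, 23.0, 17.9, 23.0, 19.1, 23.0, 19.7.
Cumulative: 4.3, 14.8, 37.8, 41.7, 64.7, 82.6, 105.6, 124.7, 147.7, 167.4.
The total first reaches 109 DD on day 8.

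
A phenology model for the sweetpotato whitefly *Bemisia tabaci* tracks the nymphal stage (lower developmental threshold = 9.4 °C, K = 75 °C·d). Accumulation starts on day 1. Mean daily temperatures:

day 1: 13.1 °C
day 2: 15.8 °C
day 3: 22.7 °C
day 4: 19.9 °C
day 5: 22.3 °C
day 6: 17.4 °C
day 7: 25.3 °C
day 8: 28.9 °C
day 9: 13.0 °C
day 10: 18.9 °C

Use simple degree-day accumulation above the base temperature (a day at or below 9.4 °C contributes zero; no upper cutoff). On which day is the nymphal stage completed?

day 8

Daily DD above 9.4 °C: 3.7, 6.4, 13.3, 10.5, 12.9, 8.0, 15.9, 19.5, 3.6, 9.5.
Cumulative: 3.7, 10.1, 23.4, 33.9, 46.8, 54.8, 70.7, 90.2, 93.8, 103.3.
The total first reaches 75 DD on day 8.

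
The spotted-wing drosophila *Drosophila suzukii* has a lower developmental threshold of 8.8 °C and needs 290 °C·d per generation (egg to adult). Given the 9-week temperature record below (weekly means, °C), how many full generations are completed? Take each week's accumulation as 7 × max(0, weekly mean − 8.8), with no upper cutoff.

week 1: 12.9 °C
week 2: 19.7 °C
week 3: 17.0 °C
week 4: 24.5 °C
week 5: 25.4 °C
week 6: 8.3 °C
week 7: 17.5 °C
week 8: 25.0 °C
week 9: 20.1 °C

2 generations

Weekly DD (7 × max(0, T̄ − 8.8)): 28.7, 76.3, 57.4, 109.9, 116.2, 0.0, 60.9, 113.4, 79.1.
Season total = 641.9 DD.
Complete generations = ⌊641.9 / 290⌋ = 2.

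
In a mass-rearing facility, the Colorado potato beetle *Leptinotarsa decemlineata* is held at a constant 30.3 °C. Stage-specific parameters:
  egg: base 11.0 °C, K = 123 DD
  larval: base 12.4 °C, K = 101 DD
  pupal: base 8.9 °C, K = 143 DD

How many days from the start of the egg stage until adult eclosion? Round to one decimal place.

egg: 123 / (30.3 − 11.0) = 123 / 19.3 = 6.373 d.
larval: 101 / (30.3 − 12.4) = 101 / 17.9 = 5.642 d.
pupal: 143 / (30.3 − 8.9) = 143 / 21.4 = 6.682 d.
Sum = 18.698 ≈ 18.7 days.

18.7 days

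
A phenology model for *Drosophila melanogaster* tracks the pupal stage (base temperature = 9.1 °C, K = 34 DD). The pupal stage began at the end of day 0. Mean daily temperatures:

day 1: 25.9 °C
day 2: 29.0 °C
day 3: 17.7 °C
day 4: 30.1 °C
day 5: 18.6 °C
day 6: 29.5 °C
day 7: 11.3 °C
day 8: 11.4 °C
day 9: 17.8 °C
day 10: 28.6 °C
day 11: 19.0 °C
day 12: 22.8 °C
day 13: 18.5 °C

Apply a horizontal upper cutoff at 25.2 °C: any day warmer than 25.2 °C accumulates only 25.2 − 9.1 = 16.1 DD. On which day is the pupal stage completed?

Daily DD above 9.1 °C (capped at 16.1): 16.1, 16.1, 8.6, 16.1, 9.5, 16.1, 2.2, 2.3, 8.7, 16.1, 9.9, 13.7, 9.4.
Cumulative: 16.1, 32.2, 40.8, 56.9, 66.4, 82.5, 84.7, 87.0, 95.7, 111.8, 121.7, 135.4, 144.8.
The total first reaches 34 DD on day 3.

day 3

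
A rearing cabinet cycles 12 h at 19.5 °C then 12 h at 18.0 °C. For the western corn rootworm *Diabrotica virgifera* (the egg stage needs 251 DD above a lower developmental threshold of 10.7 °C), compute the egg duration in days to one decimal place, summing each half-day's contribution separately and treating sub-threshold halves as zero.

31.2 days

Day half: max(0, 19.5 − 10.7) × 0.5 = 8.8 × 0.5 = 4.40 DD.
Night half: max(0, 18.0 − 10.7) × 0.5 = 7.3 × 0.5 = 3.65 DD.
Per 24 h: 8.05 DD/day.
Duration = 251 / 8.05 = 31.180 ≈ 31.2 days.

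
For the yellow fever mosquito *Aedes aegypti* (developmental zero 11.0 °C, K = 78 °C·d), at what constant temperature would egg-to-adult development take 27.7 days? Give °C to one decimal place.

13.8 °C

Required daily accumulation = 78 / 27.7 = 2.816 DD/day.
T = T_base + 2.816 = 11.0 + 2.816 = 13.816 ≈ 13.8 °C.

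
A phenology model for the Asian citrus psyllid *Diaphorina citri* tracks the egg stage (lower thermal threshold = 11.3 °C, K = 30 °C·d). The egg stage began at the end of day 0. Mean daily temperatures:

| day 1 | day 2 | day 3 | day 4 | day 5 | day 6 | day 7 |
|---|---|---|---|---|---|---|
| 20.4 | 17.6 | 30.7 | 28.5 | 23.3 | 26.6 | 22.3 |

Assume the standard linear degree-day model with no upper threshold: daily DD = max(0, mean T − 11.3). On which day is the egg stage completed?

day 3

Daily DD above 11.3 °C: 9.1, 6.3, 19.4, 17.2, 12.0, 15.3, 11.0.
Cumulative: 9.1, 15.4, 34.8, 52.0, 64.0, 79.3, 90.3.
The total first reaches 30 DD on day 3.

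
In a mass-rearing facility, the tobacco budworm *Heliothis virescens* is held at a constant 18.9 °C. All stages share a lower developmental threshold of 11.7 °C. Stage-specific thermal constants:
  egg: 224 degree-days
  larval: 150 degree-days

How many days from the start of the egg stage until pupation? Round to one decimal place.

51.9 days

Daily accumulation at 18.9 °C = 18.9 − 11.7 = 7.2 DD/day.
Total K = 224 + 150 = 374 DD.
Total duration = 374 / 7.2 = 51.944 ≈ 51.9 days.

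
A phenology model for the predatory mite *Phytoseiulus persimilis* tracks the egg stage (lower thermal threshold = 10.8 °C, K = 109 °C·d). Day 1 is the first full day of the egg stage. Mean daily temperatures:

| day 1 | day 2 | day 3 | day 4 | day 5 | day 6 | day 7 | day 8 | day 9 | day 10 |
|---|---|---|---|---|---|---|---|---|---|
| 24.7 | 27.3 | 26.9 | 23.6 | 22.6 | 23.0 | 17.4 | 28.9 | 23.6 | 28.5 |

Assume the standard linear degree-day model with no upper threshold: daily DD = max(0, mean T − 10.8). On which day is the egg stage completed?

Daily DD above 10.8 °C: 13.9, 16.5, 16.1, 12.8, 11.8, 12.2, 6.6, 18.1, 12.8, 17.7.
Cumulative: 13.9, 30.4, 46.5, 59.3, 71.1, 83.3, 89.9, 108.0, 120.8, 138.5.
The total first reaches 109 DD on day 9.

day 9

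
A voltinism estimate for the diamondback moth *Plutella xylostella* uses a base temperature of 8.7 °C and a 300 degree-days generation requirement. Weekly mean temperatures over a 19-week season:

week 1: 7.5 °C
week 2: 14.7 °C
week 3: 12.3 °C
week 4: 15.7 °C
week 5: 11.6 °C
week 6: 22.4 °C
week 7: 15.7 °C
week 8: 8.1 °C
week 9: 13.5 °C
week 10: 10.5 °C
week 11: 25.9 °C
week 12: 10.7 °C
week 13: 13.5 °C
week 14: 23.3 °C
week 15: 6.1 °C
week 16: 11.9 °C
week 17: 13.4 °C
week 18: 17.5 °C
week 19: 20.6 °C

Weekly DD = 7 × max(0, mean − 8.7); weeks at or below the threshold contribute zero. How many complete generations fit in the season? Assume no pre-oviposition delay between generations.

Weekly DD (7 × max(0, T̄ − 8.7)): 0.0, 42.0, 25.2, 49.0, 20.3, 95.9, 49.0, 0.0, 33.6, 12.6, 120.4, 14.0, 33.6, 102.2, 0.0, 22.4, 32.9, 61.6, 83.3.
Season total = 798.0 DD.
Complete generations = ⌊798.0 / 300⌋ = 2.

2 generations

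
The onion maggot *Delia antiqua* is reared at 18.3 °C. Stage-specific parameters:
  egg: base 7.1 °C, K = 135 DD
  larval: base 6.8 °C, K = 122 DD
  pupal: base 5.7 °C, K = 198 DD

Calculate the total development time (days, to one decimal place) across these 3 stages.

egg: 135 / (18.3 − 7.1) = 135 / 11.2 = 12.054 d.
larval: 122 / (18.3 − 6.8) = 122 / 11.5 = 10.609 d.
pupal: 198 / (18.3 − 5.7) = 198 / 12.6 = 15.714 d.
Sum = 38.377 ≈ 38.4 days.

38.4 days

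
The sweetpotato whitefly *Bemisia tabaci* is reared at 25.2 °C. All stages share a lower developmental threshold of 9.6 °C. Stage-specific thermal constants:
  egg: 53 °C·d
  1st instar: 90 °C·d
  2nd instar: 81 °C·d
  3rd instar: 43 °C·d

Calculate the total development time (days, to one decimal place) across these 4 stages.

17.1 days

Daily accumulation at 25.2 °C = 25.2 − 9.6 = 15.6 DD/day.
Total K = 53 + 90 + 81 + 43 = 267 DD.
Total duration = 267 / 15.6 = 17.115 ≈ 17.1 days.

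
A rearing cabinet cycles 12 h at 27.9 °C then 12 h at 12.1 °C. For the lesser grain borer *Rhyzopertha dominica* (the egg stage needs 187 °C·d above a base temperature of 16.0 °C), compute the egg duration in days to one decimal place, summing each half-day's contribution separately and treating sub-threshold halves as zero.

Day half: max(0, 27.9 − 16.0) × 0.5 = 11.9 × 0.5 = 5.95 DD.
Night half: max(0, 12.1 − 16.0) × 0.5 = 0.0 × 0.5 = 0.00 DD.
Per 24 h: 5.95 DD/day.
Duration = 187 / 5.95 = 31.429 ≈ 31.4 days.

31.4 days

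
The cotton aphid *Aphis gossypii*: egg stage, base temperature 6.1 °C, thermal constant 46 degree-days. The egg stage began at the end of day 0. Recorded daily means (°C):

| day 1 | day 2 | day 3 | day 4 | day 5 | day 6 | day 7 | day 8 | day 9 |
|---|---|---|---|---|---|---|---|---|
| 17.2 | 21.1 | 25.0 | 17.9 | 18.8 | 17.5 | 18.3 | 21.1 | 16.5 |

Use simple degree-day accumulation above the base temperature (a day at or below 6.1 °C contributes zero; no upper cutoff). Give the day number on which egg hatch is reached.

Daily DD above 6.1 °C: 11.1, 15.0, 18.9, 11.8, 12.7, 11.4, 12.2, 15.0, 10.4.
Cumulative: 11.1, 26.1, 45.0, 56.8, 69.5, 80.9, 93.1, 108.1, 118.5.
The total first reaches 46 DD on day 4.

day 4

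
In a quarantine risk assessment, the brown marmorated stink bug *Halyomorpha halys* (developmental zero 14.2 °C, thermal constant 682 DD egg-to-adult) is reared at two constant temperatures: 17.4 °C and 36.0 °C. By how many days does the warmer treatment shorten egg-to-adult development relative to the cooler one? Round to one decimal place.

181.8 days

At 17.4 °C: 682 / (17.4 − 14.2) = 682 / 3.2 = 213.125 d.
At 36.0 °C: 682 / (36.0 − 14.2) = 682 / 21.8 = 31.284 d.
Difference = |213.125 − 31.284| = 181.841 ≈ 181.8 days.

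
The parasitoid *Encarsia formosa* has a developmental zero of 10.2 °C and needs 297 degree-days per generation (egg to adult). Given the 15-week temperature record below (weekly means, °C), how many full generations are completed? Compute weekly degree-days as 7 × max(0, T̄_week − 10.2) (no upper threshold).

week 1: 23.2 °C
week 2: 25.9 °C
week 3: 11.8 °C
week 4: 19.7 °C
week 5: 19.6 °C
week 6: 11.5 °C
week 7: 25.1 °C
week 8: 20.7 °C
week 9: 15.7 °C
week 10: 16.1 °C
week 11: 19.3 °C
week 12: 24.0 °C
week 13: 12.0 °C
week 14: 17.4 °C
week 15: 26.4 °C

3 generations

Weekly DD (7 × max(0, T̄ − 10.2)): 91.0, 109.9, 11.2, 66.5, 65.8, 9.1, 104.3, 73.5, 38.5, 41.3, 63.7, 96.6, 12.6, 50.4, 113.4.
Season total = 947.8 DD.
Complete generations = ⌊947.8 / 297⌋ = 3.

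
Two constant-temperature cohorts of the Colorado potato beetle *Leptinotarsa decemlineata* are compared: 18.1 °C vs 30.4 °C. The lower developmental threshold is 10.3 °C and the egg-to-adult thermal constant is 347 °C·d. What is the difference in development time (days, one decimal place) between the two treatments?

27.2 days

At 18.1 °C: 347 / (18.1 − 10.3) = 347 / 7.8 = 44.487 d.
At 30.4 °C: 347 / (30.4 − 10.3) = 347 / 20.1 = 17.264 d.
Difference = |44.487 − 17.264| = 27.223 ≈ 27.2 days.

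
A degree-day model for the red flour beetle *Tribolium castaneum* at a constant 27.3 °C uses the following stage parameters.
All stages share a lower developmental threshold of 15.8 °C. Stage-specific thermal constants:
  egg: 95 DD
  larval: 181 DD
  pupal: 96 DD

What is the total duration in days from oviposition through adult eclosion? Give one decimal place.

Daily accumulation at 27.3 °C = 27.3 − 15.8 = 11.5 DD/day.
Total K = 95 + 181 + 96 = 372 DD.
Total duration = 372 / 11.5 = 32.348 ≈ 32.3 days.

32.3 days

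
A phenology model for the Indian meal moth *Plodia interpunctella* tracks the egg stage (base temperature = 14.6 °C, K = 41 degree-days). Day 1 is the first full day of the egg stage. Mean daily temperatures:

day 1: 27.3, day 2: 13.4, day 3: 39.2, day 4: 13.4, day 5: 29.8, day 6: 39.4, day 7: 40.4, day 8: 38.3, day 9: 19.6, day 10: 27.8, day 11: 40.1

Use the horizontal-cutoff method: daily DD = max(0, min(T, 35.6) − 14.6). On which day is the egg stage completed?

Daily DD above 14.6 °C (capped at 21.0): 12.7, 0.0, 21.0, 0.0, 15.2, 21.0, 21.0, 21.0, 5.0, 13.2, 21.0.
Cumulative: 12.7, 12.7, 33.7, 33.7, 48.9, 69.9, 90.9, 111.9, 116.9, 130.1, 151.1.
The total first reaches 41 DD on day 5.

day 5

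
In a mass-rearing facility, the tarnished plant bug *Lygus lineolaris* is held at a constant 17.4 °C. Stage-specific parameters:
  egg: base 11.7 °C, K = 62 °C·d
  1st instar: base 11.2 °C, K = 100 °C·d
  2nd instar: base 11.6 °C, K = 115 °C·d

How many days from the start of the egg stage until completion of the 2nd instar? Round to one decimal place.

egg: 62 / (17.4 − 11.7) = 62 / 5.7 = 10.877 d.
1st instar: 100 / (17.4 − 11.2) = 100 / 6.2 = 16.129 d.
2nd instar: 115 / (17.4 − 11.6) = 115 / 5.8 = 19.828 d.
Sum = 46.834 ≈ 46.8 days.

46.8 days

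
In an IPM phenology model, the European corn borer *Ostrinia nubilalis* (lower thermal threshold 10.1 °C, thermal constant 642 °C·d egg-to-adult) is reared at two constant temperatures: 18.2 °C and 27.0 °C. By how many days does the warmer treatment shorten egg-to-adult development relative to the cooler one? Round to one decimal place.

At 18.2 °C: 642 / (18.2 − 10.1) = 642 / 8.1 = 79.259 d.
At 27.0 °C: 642 / (27.0 − 10.1) = 642 / 16.9 = 37.988 d.
Difference = |79.259 − 37.988| = 41.271 ≈ 41.3 days.

41.3 days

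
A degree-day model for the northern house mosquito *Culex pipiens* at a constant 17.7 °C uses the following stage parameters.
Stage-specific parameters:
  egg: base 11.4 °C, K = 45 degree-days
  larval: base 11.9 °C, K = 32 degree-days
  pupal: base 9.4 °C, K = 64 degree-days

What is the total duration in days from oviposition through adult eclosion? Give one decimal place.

egg: 45 / (17.7 − 11.4) = 45 / 6.3 = 7.143 d.
larval: 32 / (17.7 − 11.9) = 32 / 5.8 = 5.517 d.
pupal: 64 / (17.7 − 9.4) = 64 / 8.3 = 7.711 d.
Sum = 20.371 ≈ 20.4 days.

20.4 days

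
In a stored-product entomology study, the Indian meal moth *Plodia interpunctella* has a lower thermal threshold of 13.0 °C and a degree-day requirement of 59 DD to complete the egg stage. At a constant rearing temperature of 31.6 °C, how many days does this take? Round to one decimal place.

Daily accumulation = 31.6 − 13.0 = 18.6 DD/day.
Duration = 59 / 18.6 = 3.172 ≈ 3.2 days.

3.2 days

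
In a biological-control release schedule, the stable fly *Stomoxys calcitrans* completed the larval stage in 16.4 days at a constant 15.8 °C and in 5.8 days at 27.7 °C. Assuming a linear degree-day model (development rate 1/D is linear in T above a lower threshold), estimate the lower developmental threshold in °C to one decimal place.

9.3 °C

Linear rate model ⇒ the product D·(T − T_b) is constant across temperatures.
16.4·(15.8 − T_b) = 5.8·(27.7 − T_b)
T_b = (16.4·15.8 − 5.8·27.7) / (16.4 − 5.8) = 98.46 / 10.6 = 9.289 °C ≈ 9.3 °C.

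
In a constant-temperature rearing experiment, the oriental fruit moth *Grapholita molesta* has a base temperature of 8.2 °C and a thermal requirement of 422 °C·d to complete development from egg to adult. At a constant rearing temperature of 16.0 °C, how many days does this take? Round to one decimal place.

Daily accumulation = 16.0 − 8.2 = 7.8 DD/day.
Duration = 422 / 7.8 = 54.103 ≈ 54.1 days.

54.1 days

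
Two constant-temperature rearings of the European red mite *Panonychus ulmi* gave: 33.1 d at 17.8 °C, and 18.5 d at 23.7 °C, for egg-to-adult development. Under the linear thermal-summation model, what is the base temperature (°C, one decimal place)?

Under the model K = D·(T − T_b), so D₁·(T₁ − T_b) = D₂·(T₂ − T_b).
33.1·(17.8 − T_b) = 18.5·(23.7 − T_b)
T_b = (33.1·17.8 − 18.5·23.7) / (33.1 − 18.5) = 150.73 / 14.6 = 10.324 °C ≈ 10.3 °C.

10.3 °C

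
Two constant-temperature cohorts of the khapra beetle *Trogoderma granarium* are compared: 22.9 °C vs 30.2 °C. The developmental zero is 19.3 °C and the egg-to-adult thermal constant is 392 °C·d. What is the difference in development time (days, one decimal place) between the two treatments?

72.9 days

At 22.9 °C: 392 / (22.9 − 19.3) = 392 / 3.6 = 108.889 d.
At 30.2 °C: 392 / (30.2 − 19.3) = 392 / 10.9 = 35.963 d.
Difference = |108.889 − 35.963| = 72.926 ≈ 72.9 days.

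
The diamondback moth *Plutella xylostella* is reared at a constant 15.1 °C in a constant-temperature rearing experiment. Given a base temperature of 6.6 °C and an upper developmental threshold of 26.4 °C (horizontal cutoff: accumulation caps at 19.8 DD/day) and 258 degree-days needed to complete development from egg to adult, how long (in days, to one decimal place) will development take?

Daily accumulation = 15.1 − 6.6 = 8.5 DD/day.
Duration = 258 / 8.5 = 30.353 ≈ 30.4 days.

30.4 days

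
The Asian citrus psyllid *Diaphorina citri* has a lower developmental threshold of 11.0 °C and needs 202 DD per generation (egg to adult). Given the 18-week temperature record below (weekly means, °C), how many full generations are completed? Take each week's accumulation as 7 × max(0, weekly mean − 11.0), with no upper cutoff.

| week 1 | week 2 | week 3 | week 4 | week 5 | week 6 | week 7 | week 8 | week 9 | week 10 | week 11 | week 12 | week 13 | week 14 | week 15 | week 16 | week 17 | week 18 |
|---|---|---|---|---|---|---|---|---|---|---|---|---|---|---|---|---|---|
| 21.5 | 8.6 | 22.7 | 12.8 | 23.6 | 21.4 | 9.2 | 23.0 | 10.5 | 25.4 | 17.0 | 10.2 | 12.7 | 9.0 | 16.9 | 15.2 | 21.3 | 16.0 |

3 generations

Weekly DD (7 × max(0, T̄ − 11.0)): 73.5, 0.0, 81.9, 12.6, 88.2, 72.8, 0.0, 84.0, 0.0, 100.8, 42.0, 0.0, 11.9, 0.0, 41.3, 29.4, 72.1, 35.0.
Season total = 745.5 DD.
Complete generations = ⌊745.5 / 202⌋ = 3.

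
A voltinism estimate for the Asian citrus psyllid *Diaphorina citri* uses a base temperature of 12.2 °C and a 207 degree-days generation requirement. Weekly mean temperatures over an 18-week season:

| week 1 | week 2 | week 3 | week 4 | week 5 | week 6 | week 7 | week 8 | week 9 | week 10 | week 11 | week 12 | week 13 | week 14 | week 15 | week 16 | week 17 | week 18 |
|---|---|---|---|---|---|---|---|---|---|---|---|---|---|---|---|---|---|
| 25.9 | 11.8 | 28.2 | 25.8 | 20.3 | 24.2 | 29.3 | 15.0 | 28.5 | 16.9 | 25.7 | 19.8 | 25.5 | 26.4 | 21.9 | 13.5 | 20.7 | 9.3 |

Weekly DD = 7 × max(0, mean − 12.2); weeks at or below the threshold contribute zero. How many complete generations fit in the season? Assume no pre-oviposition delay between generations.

5 generations

Weekly DD (7 × max(0, T̄ − 12.2)): 95.9, 0.0, 112.0, 95.2, 56.7, 84.0, 119.7, 19.6, 114.1, 32.9, 94.5, 53.2, 93.1, 99.4, 67.9, 9.1, 59.5, 0.0.
Season total = 1206.8 DD.
Complete generations = ⌊1206.8 / 207⌋ = 5.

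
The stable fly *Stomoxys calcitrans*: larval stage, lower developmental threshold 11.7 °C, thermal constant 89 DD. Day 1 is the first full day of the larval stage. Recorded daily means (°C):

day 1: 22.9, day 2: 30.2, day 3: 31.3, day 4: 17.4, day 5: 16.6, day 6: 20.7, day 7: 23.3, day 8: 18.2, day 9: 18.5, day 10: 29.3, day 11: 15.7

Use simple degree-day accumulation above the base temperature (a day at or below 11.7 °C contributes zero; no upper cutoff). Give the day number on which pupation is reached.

day 9

Daily DD above 11.7 °C: 11.2, 18.5, 19.6, 5.7, 4.9, 9.0, 11.6, 6.5, 6.8, 17.6, 4.0.
Cumulative: 11.2, 29.7, 49.3, 55.0, 59.9, 68.9, 80.5, 87.0, 93.8, 111.4, 115.4.
The total first reaches 89 DD on day 9.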